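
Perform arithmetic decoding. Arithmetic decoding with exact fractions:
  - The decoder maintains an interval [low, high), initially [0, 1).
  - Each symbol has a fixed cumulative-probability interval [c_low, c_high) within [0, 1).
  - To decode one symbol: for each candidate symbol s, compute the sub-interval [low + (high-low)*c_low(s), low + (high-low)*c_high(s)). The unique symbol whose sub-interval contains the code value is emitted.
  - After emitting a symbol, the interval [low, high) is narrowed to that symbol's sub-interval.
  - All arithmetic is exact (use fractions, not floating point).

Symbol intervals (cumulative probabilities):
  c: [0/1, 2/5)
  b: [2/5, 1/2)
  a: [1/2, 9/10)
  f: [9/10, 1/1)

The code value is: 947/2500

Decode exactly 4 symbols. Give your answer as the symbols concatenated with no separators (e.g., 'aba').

Answer: cfba

Derivation:
Step 1: interval [0/1, 1/1), width = 1/1 - 0/1 = 1/1
  'c': [0/1 + 1/1*0/1, 0/1 + 1/1*2/5) = [0/1, 2/5) <- contains code 947/2500
  'b': [0/1 + 1/1*2/5, 0/1 + 1/1*1/2) = [2/5, 1/2)
  'a': [0/1 + 1/1*1/2, 0/1 + 1/1*9/10) = [1/2, 9/10)
  'f': [0/1 + 1/1*9/10, 0/1 + 1/1*1/1) = [9/10, 1/1)
  emit 'c', narrow to [0/1, 2/5)
Step 2: interval [0/1, 2/5), width = 2/5 - 0/1 = 2/5
  'c': [0/1 + 2/5*0/1, 0/1 + 2/5*2/5) = [0/1, 4/25)
  'b': [0/1 + 2/5*2/5, 0/1 + 2/5*1/2) = [4/25, 1/5)
  'a': [0/1 + 2/5*1/2, 0/1 + 2/5*9/10) = [1/5, 9/25)
  'f': [0/1 + 2/5*9/10, 0/1 + 2/5*1/1) = [9/25, 2/5) <- contains code 947/2500
  emit 'f', narrow to [9/25, 2/5)
Step 3: interval [9/25, 2/5), width = 2/5 - 9/25 = 1/25
  'c': [9/25 + 1/25*0/1, 9/25 + 1/25*2/5) = [9/25, 47/125)
  'b': [9/25 + 1/25*2/5, 9/25 + 1/25*1/2) = [47/125, 19/50) <- contains code 947/2500
  'a': [9/25 + 1/25*1/2, 9/25 + 1/25*9/10) = [19/50, 99/250)
  'f': [9/25 + 1/25*9/10, 9/25 + 1/25*1/1) = [99/250, 2/5)
  emit 'b', narrow to [47/125, 19/50)
Step 4: interval [47/125, 19/50), width = 19/50 - 47/125 = 1/250
  'c': [47/125 + 1/250*0/1, 47/125 + 1/250*2/5) = [47/125, 236/625)
  'b': [47/125 + 1/250*2/5, 47/125 + 1/250*1/2) = [236/625, 189/500)
  'a': [47/125 + 1/250*1/2, 47/125 + 1/250*9/10) = [189/500, 949/2500) <- contains code 947/2500
  'f': [47/125 + 1/250*9/10, 47/125 + 1/250*1/1) = [949/2500, 19/50)
  emit 'a', narrow to [189/500, 949/2500)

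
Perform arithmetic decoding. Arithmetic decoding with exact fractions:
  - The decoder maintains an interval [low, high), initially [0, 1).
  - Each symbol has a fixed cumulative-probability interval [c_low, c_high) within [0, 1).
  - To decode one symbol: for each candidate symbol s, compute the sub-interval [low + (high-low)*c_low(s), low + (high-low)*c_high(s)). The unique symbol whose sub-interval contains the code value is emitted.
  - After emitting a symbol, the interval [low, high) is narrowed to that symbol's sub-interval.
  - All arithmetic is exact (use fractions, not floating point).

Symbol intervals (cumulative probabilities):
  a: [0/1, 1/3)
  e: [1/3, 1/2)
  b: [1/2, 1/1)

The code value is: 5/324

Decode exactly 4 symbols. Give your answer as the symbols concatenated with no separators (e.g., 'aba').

Answer: aaae

Derivation:
Step 1: interval [0/1, 1/1), width = 1/1 - 0/1 = 1/1
  'a': [0/1 + 1/1*0/1, 0/1 + 1/1*1/3) = [0/1, 1/3) <- contains code 5/324
  'e': [0/1 + 1/1*1/3, 0/1 + 1/1*1/2) = [1/3, 1/2)
  'b': [0/1 + 1/1*1/2, 0/1 + 1/1*1/1) = [1/2, 1/1)
  emit 'a', narrow to [0/1, 1/3)
Step 2: interval [0/1, 1/3), width = 1/3 - 0/1 = 1/3
  'a': [0/1 + 1/3*0/1, 0/1 + 1/3*1/3) = [0/1, 1/9) <- contains code 5/324
  'e': [0/1 + 1/3*1/3, 0/1 + 1/3*1/2) = [1/9, 1/6)
  'b': [0/1 + 1/3*1/2, 0/1 + 1/3*1/1) = [1/6, 1/3)
  emit 'a', narrow to [0/1, 1/9)
Step 3: interval [0/1, 1/9), width = 1/9 - 0/1 = 1/9
  'a': [0/1 + 1/9*0/1, 0/1 + 1/9*1/3) = [0/1, 1/27) <- contains code 5/324
  'e': [0/1 + 1/9*1/3, 0/1 + 1/9*1/2) = [1/27, 1/18)
  'b': [0/1 + 1/9*1/2, 0/1 + 1/9*1/1) = [1/18, 1/9)
  emit 'a', narrow to [0/1, 1/27)
Step 4: interval [0/1, 1/27), width = 1/27 - 0/1 = 1/27
  'a': [0/1 + 1/27*0/1, 0/1 + 1/27*1/3) = [0/1, 1/81)
  'e': [0/1 + 1/27*1/3, 0/1 + 1/27*1/2) = [1/81, 1/54) <- contains code 5/324
  'b': [0/1 + 1/27*1/2, 0/1 + 1/27*1/1) = [1/54, 1/27)
  emit 'e', narrow to [1/81, 1/54)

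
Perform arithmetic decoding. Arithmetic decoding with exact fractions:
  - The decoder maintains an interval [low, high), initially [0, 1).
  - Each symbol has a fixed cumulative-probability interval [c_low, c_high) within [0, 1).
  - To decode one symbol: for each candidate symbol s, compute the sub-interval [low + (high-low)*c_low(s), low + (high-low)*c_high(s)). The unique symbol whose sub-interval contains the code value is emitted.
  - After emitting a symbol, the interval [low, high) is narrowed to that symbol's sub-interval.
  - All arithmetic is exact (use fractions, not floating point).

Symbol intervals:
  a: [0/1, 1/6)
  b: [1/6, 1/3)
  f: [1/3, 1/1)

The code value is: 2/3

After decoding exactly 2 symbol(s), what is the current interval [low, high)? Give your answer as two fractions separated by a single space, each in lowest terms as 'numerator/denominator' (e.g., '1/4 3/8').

Step 1: interval [0/1, 1/1), width = 1/1 - 0/1 = 1/1
  'a': [0/1 + 1/1*0/1, 0/1 + 1/1*1/6) = [0/1, 1/6)
  'b': [0/1 + 1/1*1/6, 0/1 + 1/1*1/3) = [1/6, 1/3)
  'f': [0/1 + 1/1*1/3, 0/1 + 1/1*1/1) = [1/3, 1/1) <- contains code 2/3
  emit 'f', narrow to [1/3, 1/1)
Step 2: interval [1/3, 1/1), width = 1/1 - 1/3 = 2/3
  'a': [1/3 + 2/3*0/1, 1/3 + 2/3*1/6) = [1/3, 4/9)
  'b': [1/3 + 2/3*1/6, 1/3 + 2/3*1/3) = [4/9, 5/9)
  'f': [1/3 + 2/3*1/3, 1/3 + 2/3*1/1) = [5/9, 1/1) <- contains code 2/3
  emit 'f', narrow to [5/9, 1/1)

Answer: 5/9 1/1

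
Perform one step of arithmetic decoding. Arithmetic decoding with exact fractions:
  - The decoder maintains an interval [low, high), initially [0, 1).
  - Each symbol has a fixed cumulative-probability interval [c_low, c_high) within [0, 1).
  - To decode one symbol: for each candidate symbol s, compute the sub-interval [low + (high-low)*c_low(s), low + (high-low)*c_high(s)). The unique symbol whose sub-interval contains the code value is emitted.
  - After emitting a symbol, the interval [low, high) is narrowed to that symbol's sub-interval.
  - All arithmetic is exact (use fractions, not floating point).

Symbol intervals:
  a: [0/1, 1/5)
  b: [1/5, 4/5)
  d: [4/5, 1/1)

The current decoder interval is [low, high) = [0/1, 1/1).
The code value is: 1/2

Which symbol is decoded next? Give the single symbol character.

Answer: b

Derivation:
Interval width = high − low = 1/1 − 0/1 = 1/1
Scaled code = (code − low) / width = (1/2 − 0/1) / 1/1 = 1/2
  a: [0/1, 1/5) 
  b: [1/5, 4/5) ← scaled code falls here ✓
  d: [4/5, 1/1) 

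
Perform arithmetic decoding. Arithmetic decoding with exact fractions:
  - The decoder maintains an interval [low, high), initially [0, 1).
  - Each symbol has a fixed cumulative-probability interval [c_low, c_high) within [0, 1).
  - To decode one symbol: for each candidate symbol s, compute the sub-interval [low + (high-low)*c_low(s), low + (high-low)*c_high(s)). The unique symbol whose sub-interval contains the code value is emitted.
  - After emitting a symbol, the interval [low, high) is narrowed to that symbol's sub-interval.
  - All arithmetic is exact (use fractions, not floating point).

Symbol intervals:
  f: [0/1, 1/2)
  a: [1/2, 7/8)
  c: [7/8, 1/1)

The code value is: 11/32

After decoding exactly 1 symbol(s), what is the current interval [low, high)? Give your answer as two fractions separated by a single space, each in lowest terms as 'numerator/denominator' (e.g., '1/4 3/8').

Step 1: interval [0/1, 1/1), width = 1/1 - 0/1 = 1/1
  'f': [0/1 + 1/1*0/1, 0/1 + 1/1*1/2) = [0/1, 1/2) <- contains code 11/32
  'a': [0/1 + 1/1*1/2, 0/1 + 1/1*7/8) = [1/2, 7/8)
  'c': [0/1 + 1/1*7/8, 0/1 + 1/1*1/1) = [7/8, 1/1)
  emit 'f', narrow to [0/1, 1/2)

Answer: 0/1 1/2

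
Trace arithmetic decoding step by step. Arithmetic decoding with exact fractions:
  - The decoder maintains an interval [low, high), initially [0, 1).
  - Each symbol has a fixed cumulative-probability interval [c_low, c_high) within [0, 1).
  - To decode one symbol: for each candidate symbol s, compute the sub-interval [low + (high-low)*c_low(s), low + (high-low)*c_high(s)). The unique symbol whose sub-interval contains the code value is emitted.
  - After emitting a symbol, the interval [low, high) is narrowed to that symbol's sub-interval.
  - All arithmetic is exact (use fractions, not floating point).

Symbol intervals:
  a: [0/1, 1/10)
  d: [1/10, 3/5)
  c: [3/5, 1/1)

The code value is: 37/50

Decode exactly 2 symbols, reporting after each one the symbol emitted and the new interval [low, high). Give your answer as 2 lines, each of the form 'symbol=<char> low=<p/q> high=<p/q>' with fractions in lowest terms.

Step 1: interval [0/1, 1/1), width = 1/1 - 0/1 = 1/1
  'a': [0/1 + 1/1*0/1, 0/1 + 1/1*1/10) = [0/1, 1/10)
  'd': [0/1 + 1/1*1/10, 0/1 + 1/1*3/5) = [1/10, 3/5)
  'c': [0/1 + 1/1*3/5, 0/1 + 1/1*1/1) = [3/5, 1/1) <- contains code 37/50
  emit 'c', narrow to [3/5, 1/1)
Step 2: interval [3/5, 1/1), width = 1/1 - 3/5 = 2/5
  'a': [3/5 + 2/5*0/1, 3/5 + 2/5*1/10) = [3/5, 16/25)
  'd': [3/5 + 2/5*1/10, 3/5 + 2/5*3/5) = [16/25, 21/25) <- contains code 37/50
  'c': [3/5 + 2/5*3/5, 3/5 + 2/5*1/1) = [21/25, 1/1)
  emit 'd', narrow to [16/25, 21/25)

Answer: symbol=c low=3/5 high=1/1
symbol=d low=16/25 high=21/25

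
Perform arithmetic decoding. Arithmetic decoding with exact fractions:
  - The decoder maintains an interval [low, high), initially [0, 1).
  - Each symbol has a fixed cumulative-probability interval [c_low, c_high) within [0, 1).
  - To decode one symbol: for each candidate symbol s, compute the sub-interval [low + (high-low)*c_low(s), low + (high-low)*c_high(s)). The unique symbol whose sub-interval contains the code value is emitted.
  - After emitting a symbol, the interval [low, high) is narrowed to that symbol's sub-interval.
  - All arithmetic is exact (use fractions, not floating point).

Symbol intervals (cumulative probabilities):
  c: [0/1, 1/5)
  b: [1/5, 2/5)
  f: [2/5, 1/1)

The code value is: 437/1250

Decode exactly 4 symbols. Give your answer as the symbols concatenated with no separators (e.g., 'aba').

Answer: bffb

Derivation:
Step 1: interval [0/1, 1/1), width = 1/1 - 0/1 = 1/1
  'c': [0/1 + 1/1*0/1, 0/1 + 1/1*1/5) = [0/1, 1/5)
  'b': [0/1 + 1/1*1/5, 0/1 + 1/1*2/5) = [1/5, 2/5) <- contains code 437/1250
  'f': [0/1 + 1/1*2/5, 0/1 + 1/1*1/1) = [2/5, 1/1)
  emit 'b', narrow to [1/5, 2/5)
Step 2: interval [1/5, 2/5), width = 2/5 - 1/5 = 1/5
  'c': [1/5 + 1/5*0/1, 1/5 + 1/5*1/5) = [1/5, 6/25)
  'b': [1/5 + 1/5*1/5, 1/5 + 1/5*2/5) = [6/25, 7/25)
  'f': [1/5 + 1/5*2/5, 1/5 + 1/5*1/1) = [7/25, 2/5) <- contains code 437/1250
  emit 'f', narrow to [7/25, 2/5)
Step 3: interval [7/25, 2/5), width = 2/5 - 7/25 = 3/25
  'c': [7/25 + 3/25*0/1, 7/25 + 3/25*1/5) = [7/25, 38/125)
  'b': [7/25 + 3/25*1/5, 7/25 + 3/25*2/5) = [38/125, 41/125)
  'f': [7/25 + 3/25*2/5, 7/25 + 3/25*1/1) = [41/125, 2/5) <- contains code 437/1250
  emit 'f', narrow to [41/125, 2/5)
Step 4: interval [41/125, 2/5), width = 2/5 - 41/125 = 9/125
  'c': [41/125 + 9/125*0/1, 41/125 + 9/125*1/5) = [41/125, 214/625)
  'b': [41/125 + 9/125*1/5, 41/125 + 9/125*2/5) = [214/625, 223/625) <- contains code 437/1250
  'f': [41/125 + 9/125*2/5, 41/125 + 9/125*1/1) = [223/625, 2/5)
  emit 'b', narrow to [214/625, 223/625)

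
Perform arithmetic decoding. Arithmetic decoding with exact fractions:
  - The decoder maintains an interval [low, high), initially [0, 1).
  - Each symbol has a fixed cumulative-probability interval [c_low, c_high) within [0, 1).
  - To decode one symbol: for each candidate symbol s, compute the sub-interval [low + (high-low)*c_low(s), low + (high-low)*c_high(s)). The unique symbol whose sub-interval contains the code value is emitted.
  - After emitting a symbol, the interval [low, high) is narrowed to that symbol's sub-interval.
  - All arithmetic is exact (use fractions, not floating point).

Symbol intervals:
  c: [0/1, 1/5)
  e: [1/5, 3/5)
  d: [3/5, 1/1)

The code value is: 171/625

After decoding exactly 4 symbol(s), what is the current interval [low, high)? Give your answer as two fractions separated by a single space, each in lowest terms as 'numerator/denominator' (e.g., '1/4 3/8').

Answer: 167/625 7/25

Derivation:
Step 1: interval [0/1, 1/1), width = 1/1 - 0/1 = 1/1
  'c': [0/1 + 1/1*0/1, 0/1 + 1/1*1/5) = [0/1, 1/5)
  'e': [0/1 + 1/1*1/5, 0/1 + 1/1*3/5) = [1/5, 3/5) <- contains code 171/625
  'd': [0/1 + 1/1*3/5, 0/1 + 1/1*1/1) = [3/5, 1/1)
  emit 'e', narrow to [1/5, 3/5)
Step 2: interval [1/5, 3/5), width = 3/5 - 1/5 = 2/5
  'c': [1/5 + 2/5*0/1, 1/5 + 2/5*1/5) = [1/5, 7/25) <- contains code 171/625
  'e': [1/5 + 2/5*1/5, 1/5 + 2/5*3/5) = [7/25, 11/25)
  'd': [1/5 + 2/5*3/5, 1/5 + 2/5*1/1) = [11/25, 3/5)
  emit 'c', narrow to [1/5, 7/25)
Step 3: interval [1/5, 7/25), width = 7/25 - 1/5 = 2/25
  'c': [1/5 + 2/25*0/1, 1/5 + 2/25*1/5) = [1/5, 27/125)
  'e': [1/5 + 2/25*1/5, 1/5 + 2/25*3/5) = [27/125, 31/125)
  'd': [1/5 + 2/25*3/5, 1/5 + 2/25*1/1) = [31/125, 7/25) <- contains code 171/625
  emit 'd', narrow to [31/125, 7/25)
Step 4: interval [31/125, 7/25), width = 7/25 - 31/125 = 4/125
  'c': [31/125 + 4/125*0/1, 31/125 + 4/125*1/5) = [31/125, 159/625)
  'e': [31/125 + 4/125*1/5, 31/125 + 4/125*3/5) = [159/625, 167/625)
  'd': [31/125 + 4/125*3/5, 31/125 + 4/125*1/1) = [167/625, 7/25) <- contains code 171/625
  emit 'd', narrow to [167/625, 7/25)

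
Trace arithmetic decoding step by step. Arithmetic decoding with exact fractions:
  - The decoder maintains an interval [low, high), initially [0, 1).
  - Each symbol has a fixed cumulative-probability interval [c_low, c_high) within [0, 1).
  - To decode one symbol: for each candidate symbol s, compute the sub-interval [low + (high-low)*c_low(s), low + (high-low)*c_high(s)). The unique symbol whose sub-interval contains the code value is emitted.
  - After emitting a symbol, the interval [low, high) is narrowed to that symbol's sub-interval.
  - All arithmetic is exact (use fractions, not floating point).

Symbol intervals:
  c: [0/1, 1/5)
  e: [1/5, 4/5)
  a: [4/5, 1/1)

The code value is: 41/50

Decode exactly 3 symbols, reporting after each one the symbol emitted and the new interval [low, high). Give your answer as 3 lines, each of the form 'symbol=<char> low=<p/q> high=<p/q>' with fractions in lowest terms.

Answer: symbol=a low=4/5 high=1/1
symbol=c low=4/5 high=21/25
symbol=e low=101/125 high=104/125

Derivation:
Step 1: interval [0/1, 1/1), width = 1/1 - 0/1 = 1/1
  'c': [0/1 + 1/1*0/1, 0/1 + 1/1*1/5) = [0/1, 1/5)
  'e': [0/1 + 1/1*1/5, 0/1 + 1/1*4/5) = [1/5, 4/5)
  'a': [0/1 + 1/1*4/5, 0/1 + 1/1*1/1) = [4/5, 1/1) <- contains code 41/50
  emit 'a', narrow to [4/5, 1/1)
Step 2: interval [4/5, 1/1), width = 1/1 - 4/5 = 1/5
  'c': [4/5 + 1/5*0/1, 4/5 + 1/5*1/5) = [4/5, 21/25) <- contains code 41/50
  'e': [4/5 + 1/5*1/5, 4/5 + 1/5*4/5) = [21/25, 24/25)
  'a': [4/5 + 1/5*4/5, 4/5 + 1/5*1/1) = [24/25, 1/1)
  emit 'c', narrow to [4/5, 21/25)
Step 3: interval [4/5, 21/25), width = 21/25 - 4/5 = 1/25
  'c': [4/5 + 1/25*0/1, 4/5 + 1/25*1/5) = [4/5, 101/125)
  'e': [4/5 + 1/25*1/5, 4/5 + 1/25*4/5) = [101/125, 104/125) <- contains code 41/50
  'a': [4/5 + 1/25*4/5, 4/5 + 1/25*1/1) = [104/125, 21/25)
  emit 'e', narrow to [101/125, 104/125)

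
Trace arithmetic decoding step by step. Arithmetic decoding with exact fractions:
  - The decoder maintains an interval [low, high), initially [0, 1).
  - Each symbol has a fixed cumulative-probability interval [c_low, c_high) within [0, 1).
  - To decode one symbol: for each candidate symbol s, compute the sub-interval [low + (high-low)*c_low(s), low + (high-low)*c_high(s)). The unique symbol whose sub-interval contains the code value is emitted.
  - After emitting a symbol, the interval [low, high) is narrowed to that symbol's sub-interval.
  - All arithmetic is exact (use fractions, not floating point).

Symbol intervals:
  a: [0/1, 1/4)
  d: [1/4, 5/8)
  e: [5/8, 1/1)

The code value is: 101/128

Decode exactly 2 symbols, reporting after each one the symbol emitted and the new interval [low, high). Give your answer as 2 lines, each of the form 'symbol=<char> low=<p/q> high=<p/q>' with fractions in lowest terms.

Answer: symbol=e low=5/8 high=1/1
symbol=d low=23/32 high=55/64

Derivation:
Step 1: interval [0/1, 1/1), width = 1/1 - 0/1 = 1/1
  'a': [0/1 + 1/1*0/1, 0/1 + 1/1*1/4) = [0/1, 1/4)
  'd': [0/1 + 1/1*1/4, 0/1 + 1/1*5/8) = [1/4, 5/8)
  'e': [0/1 + 1/1*5/8, 0/1 + 1/1*1/1) = [5/8, 1/1) <- contains code 101/128
  emit 'e', narrow to [5/8, 1/1)
Step 2: interval [5/8, 1/1), width = 1/1 - 5/8 = 3/8
  'a': [5/8 + 3/8*0/1, 5/8 + 3/8*1/4) = [5/8, 23/32)
  'd': [5/8 + 3/8*1/4, 5/8 + 3/8*5/8) = [23/32, 55/64) <- contains code 101/128
  'e': [5/8 + 3/8*5/8, 5/8 + 3/8*1/1) = [55/64, 1/1)
  emit 'd', narrow to [23/32, 55/64)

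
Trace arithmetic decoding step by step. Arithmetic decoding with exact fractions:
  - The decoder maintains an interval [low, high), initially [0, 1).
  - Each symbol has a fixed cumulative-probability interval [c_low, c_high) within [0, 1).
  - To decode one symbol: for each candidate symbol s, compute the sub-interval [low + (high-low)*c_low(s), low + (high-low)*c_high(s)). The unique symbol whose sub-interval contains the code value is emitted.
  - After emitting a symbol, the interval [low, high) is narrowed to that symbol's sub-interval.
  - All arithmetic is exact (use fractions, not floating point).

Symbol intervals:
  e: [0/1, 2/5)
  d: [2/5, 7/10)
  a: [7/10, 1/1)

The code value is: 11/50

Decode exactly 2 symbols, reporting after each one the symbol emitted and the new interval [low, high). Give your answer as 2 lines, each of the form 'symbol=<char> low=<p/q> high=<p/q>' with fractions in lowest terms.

Step 1: interval [0/1, 1/1), width = 1/1 - 0/1 = 1/1
  'e': [0/1 + 1/1*0/1, 0/1 + 1/1*2/5) = [0/1, 2/5) <- contains code 11/50
  'd': [0/1 + 1/1*2/5, 0/1 + 1/1*7/10) = [2/5, 7/10)
  'a': [0/1 + 1/1*7/10, 0/1 + 1/1*1/1) = [7/10, 1/1)
  emit 'e', narrow to [0/1, 2/5)
Step 2: interval [0/1, 2/5), width = 2/5 - 0/1 = 2/5
  'e': [0/1 + 2/5*0/1, 0/1 + 2/5*2/5) = [0/1, 4/25)
  'd': [0/1 + 2/5*2/5, 0/1 + 2/5*7/10) = [4/25, 7/25) <- contains code 11/50
  'a': [0/1 + 2/5*7/10, 0/1 + 2/5*1/1) = [7/25, 2/5)
  emit 'd', narrow to [4/25, 7/25)

Answer: symbol=e low=0/1 high=2/5
symbol=d low=4/25 high=7/25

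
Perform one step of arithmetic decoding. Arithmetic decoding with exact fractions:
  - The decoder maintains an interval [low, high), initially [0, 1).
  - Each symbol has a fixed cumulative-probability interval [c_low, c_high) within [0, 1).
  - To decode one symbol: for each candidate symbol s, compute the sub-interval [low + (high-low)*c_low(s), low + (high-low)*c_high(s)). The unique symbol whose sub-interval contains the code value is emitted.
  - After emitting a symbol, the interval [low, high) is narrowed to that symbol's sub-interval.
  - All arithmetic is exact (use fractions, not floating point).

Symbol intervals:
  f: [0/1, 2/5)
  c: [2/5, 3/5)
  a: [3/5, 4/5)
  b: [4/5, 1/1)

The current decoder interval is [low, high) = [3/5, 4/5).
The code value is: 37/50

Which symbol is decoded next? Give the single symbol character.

Answer: a

Derivation:
Interval width = high − low = 4/5 − 3/5 = 1/5
Scaled code = (code − low) / width = (37/50 − 3/5) / 1/5 = 7/10
  f: [0/1, 2/5) 
  c: [2/5, 3/5) 
  a: [3/5, 4/5) ← scaled code falls here ✓
  b: [4/5, 1/1) 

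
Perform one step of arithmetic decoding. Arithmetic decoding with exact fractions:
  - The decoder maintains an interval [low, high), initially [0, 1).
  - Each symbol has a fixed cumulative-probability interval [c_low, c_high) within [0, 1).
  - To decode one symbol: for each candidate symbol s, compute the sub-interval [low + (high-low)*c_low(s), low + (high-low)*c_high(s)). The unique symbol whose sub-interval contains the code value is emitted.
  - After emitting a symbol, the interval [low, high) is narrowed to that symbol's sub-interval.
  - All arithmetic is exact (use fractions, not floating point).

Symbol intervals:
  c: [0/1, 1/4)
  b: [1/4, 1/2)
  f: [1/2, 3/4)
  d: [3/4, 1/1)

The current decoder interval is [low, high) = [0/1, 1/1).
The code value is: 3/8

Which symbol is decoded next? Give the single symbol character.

Interval width = high − low = 1/1 − 0/1 = 1/1
Scaled code = (code − low) / width = (3/8 − 0/1) / 1/1 = 3/8
  c: [0/1, 1/4) 
  b: [1/4, 1/2) ← scaled code falls here ✓
  f: [1/2, 3/4) 
  d: [3/4, 1/1) 

Answer: b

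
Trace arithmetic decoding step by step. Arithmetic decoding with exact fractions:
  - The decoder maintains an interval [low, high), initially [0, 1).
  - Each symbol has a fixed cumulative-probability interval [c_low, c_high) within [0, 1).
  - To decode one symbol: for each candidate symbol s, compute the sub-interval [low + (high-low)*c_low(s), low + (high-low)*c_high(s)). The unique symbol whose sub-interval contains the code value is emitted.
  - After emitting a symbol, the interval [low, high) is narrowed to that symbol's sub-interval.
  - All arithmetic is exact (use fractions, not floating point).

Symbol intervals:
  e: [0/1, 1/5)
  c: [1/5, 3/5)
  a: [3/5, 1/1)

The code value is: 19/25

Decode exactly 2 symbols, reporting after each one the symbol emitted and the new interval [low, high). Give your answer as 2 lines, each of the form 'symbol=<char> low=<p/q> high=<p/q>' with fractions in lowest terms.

Answer: symbol=a low=3/5 high=1/1
symbol=c low=17/25 high=21/25

Derivation:
Step 1: interval [0/1, 1/1), width = 1/1 - 0/1 = 1/1
  'e': [0/1 + 1/1*0/1, 0/1 + 1/1*1/5) = [0/1, 1/5)
  'c': [0/1 + 1/1*1/5, 0/1 + 1/1*3/5) = [1/5, 3/5)
  'a': [0/1 + 1/1*3/5, 0/1 + 1/1*1/1) = [3/5, 1/1) <- contains code 19/25
  emit 'a', narrow to [3/5, 1/1)
Step 2: interval [3/5, 1/1), width = 1/1 - 3/5 = 2/5
  'e': [3/5 + 2/5*0/1, 3/5 + 2/5*1/5) = [3/5, 17/25)
  'c': [3/5 + 2/5*1/5, 3/5 + 2/5*3/5) = [17/25, 21/25) <- contains code 19/25
  'a': [3/5 + 2/5*3/5, 3/5 + 2/5*1/1) = [21/25, 1/1)
  emit 'c', narrow to [17/25, 21/25)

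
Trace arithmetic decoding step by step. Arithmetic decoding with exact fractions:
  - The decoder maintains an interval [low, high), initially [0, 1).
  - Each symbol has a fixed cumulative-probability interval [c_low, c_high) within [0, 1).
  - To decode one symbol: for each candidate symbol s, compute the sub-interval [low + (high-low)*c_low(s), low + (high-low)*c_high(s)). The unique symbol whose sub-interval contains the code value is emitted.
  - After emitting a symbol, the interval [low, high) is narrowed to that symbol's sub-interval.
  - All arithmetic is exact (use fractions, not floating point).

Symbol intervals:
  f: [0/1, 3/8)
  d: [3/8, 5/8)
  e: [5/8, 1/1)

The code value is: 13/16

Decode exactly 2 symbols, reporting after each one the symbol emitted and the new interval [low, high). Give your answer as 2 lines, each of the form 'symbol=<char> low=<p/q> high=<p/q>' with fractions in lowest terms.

Answer: symbol=e low=5/8 high=1/1
symbol=d low=49/64 high=55/64

Derivation:
Step 1: interval [0/1, 1/1), width = 1/1 - 0/1 = 1/1
  'f': [0/1 + 1/1*0/1, 0/1 + 1/1*3/8) = [0/1, 3/8)
  'd': [0/1 + 1/1*3/8, 0/1 + 1/1*5/8) = [3/8, 5/8)
  'e': [0/1 + 1/1*5/8, 0/1 + 1/1*1/1) = [5/8, 1/1) <- contains code 13/16
  emit 'e', narrow to [5/8, 1/1)
Step 2: interval [5/8, 1/1), width = 1/1 - 5/8 = 3/8
  'f': [5/8 + 3/8*0/1, 5/8 + 3/8*3/8) = [5/8, 49/64)
  'd': [5/8 + 3/8*3/8, 5/8 + 3/8*5/8) = [49/64, 55/64) <- contains code 13/16
  'e': [5/8 + 3/8*5/8, 5/8 + 3/8*1/1) = [55/64, 1/1)
  emit 'd', narrow to [49/64, 55/64)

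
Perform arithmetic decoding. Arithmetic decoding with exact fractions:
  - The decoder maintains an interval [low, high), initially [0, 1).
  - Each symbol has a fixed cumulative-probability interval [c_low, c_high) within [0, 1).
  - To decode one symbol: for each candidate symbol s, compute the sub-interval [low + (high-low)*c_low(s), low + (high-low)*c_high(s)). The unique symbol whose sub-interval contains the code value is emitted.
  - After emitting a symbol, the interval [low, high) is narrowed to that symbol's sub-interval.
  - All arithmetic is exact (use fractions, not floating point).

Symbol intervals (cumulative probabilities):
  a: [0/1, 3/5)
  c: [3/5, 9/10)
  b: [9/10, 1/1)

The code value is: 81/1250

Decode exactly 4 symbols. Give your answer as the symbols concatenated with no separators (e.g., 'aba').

Step 1: interval [0/1, 1/1), width = 1/1 - 0/1 = 1/1
  'a': [0/1 + 1/1*0/1, 0/1 + 1/1*3/5) = [0/1, 3/5) <- contains code 81/1250
  'c': [0/1 + 1/1*3/5, 0/1 + 1/1*9/10) = [3/5, 9/10)
  'b': [0/1 + 1/1*9/10, 0/1 + 1/1*1/1) = [9/10, 1/1)
  emit 'a', narrow to [0/1, 3/5)
Step 2: interval [0/1, 3/5), width = 3/5 - 0/1 = 3/5
  'a': [0/1 + 3/5*0/1, 0/1 + 3/5*3/5) = [0/1, 9/25) <- contains code 81/1250
  'c': [0/1 + 3/5*3/5, 0/1 + 3/5*9/10) = [9/25, 27/50)
  'b': [0/1 + 3/5*9/10, 0/1 + 3/5*1/1) = [27/50, 3/5)
  emit 'a', narrow to [0/1, 9/25)
Step 3: interval [0/1, 9/25), width = 9/25 - 0/1 = 9/25
  'a': [0/1 + 9/25*0/1, 0/1 + 9/25*3/5) = [0/1, 27/125) <- contains code 81/1250
  'c': [0/1 + 9/25*3/5, 0/1 + 9/25*9/10) = [27/125, 81/250)
  'b': [0/1 + 9/25*9/10, 0/1 + 9/25*1/1) = [81/250, 9/25)
  emit 'a', narrow to [0/1, 27/125)
Step 4: interval [0/1, 27/125), width = 27/125 - 0/1 = 27/125
  'a': [0/1 + 27/125*0/1, 0/1 + 27/125*3/5) = [0/1, 81/625) <- contains code 81/1250
  'c': [0/1 + 27/125*3/5, 0/1 + 27/125*9/10) = [81/625, 243/1250)
  'b': [0/1 + 27/125*9/10, 0/1 + 27/125*1/1) = [243/1250, 27/125)
  emit 'a', narrow to [0/1, 81/625)

Answer: aaaa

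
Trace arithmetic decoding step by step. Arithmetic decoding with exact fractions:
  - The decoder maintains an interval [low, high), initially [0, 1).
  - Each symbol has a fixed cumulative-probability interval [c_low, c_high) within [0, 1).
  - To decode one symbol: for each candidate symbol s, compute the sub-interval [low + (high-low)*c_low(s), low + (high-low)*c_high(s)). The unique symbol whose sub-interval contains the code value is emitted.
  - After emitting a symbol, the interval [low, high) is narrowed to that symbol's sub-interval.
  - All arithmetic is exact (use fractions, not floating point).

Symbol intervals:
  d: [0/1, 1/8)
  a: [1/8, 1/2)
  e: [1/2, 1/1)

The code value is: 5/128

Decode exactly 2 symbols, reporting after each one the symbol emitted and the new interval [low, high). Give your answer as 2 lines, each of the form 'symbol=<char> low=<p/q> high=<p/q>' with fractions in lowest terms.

Step 1: interval [0/1, 1/1), width = 1/1 - 0/1 = 1/1
  'd': [0/1 + 1/1*0/1, 0/1 + 1/1*1/8) = [0/1, 1/8) <- contains code 5/128
  'a': [0/1 + 1/1*1/8, 0/1 + 1/1*1/2) = [1/8, 1/2)
  'e': [0/1 + 1/1*1/2, 0/1 + 1/1*1/1) = [1/2, 1/1)
  emit 'd', narrow to [0/1, 1/8)
Step 2: interval [0/1, 1/8), width = 1/8 - 0/1 = 1/8
  'd': [0/1 + 1/8*0/1, 0/1 + 1/8*1/8) = [0/1, 1/64)
  'a': [0/1 + 1/8*1/8, 0/1 + 1/8*1/2) = [1/64, 1/16) <- contains code 5/128
  'e': [0/1 + 1/8*1/2, 0/1 + 1/8*1/1) = [1/16, 1/8)
  emit 'a', narrow to [1/64, 1/16)

Answer: symbol=d low=0/1 high=1/8
symbol=a low=1/64 high=1/16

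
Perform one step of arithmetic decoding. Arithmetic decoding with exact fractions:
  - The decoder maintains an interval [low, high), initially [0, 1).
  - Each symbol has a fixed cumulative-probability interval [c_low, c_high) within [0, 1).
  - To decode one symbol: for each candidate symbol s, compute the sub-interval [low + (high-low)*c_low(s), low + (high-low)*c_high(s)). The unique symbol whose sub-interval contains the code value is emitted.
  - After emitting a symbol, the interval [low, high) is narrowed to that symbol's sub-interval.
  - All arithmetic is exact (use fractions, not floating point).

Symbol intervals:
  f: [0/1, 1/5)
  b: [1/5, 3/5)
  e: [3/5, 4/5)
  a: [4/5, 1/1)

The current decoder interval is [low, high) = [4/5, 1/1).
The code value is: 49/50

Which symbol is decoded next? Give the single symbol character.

Answer: a

Derivation:
Interval width = high − low = 1/1 − 4/5 = 1/5
Scaled code = (code − low) / width = (49/50 − 4/5) / 1/5 = 9/10
  f: [0/1, 1/5) 
  b: [1/5, 3/5) 
  e: [3/5, 4/5) 
  a: [4/5, 1/1) ← scaled code falls here ✓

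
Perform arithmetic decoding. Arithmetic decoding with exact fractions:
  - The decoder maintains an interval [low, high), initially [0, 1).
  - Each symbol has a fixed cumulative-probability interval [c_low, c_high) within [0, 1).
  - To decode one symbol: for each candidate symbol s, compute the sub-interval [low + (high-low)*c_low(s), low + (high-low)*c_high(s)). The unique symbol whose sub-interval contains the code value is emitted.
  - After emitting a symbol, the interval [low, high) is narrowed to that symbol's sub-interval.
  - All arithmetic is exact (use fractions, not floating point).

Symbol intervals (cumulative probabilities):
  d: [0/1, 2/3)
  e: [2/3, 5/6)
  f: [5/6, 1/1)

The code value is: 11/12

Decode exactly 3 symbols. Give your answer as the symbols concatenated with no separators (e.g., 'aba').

Answer: fde

Derivation:
Step 1: interval [0/1, 1/1), width = 1/1 - 0/1 = 1/1
  'd': [0/1 + 1/1*0/1, 0/1 + 1/1*2/3) = [0/1, 2/3)
  'e': [0/1 + 1/1*2/3, 0/1 + 1/1*5/6) = [2/3, 5/6)
  'f': [0/1 + 1/1*5/6, 0/1 + 1/1*1/1) = [5/6, 1/1) <- contains code 11/12
  emit 'f', narrow to [5/6, 1/1)
Step 2: interval [5/6, 1/1), width = 1/1 - 5/6 = 1/6
  'd': [5/6 + 1/6*0/1, 5/6 + 1/6*2/3) = [5/6, 17/18) <- contains code 11/12
  'e': [5/6 + 1/6*2/3, 5/6 + 1/6*5/6) = [17/18, 35/36)
  'f': [5/6 + 1/6*5/6, 5/6 + 1/6*1/1) = [35/36, 1/1)
  emit 'd', narrow to [5/6, 17/18)
Step 3: interval [5/6, 17/18), width = 17/18 - 5/6 = 1/9
  'd': [5/6 + 1/9*0/1, 5/6 + 1/9*2/3) = [5/6, 49/54)
  'e': [5/6 + 1/9*2/3, 5/6 + 1/9*5/6) = [49/54, 25/27) <- contains code 11/12
  'f': [5/6 + 1/9*5/6, 5/6 + 1/9*1/1) = [25/27, 17/18)
  emit 'e', narrow to [49/54, 25/27)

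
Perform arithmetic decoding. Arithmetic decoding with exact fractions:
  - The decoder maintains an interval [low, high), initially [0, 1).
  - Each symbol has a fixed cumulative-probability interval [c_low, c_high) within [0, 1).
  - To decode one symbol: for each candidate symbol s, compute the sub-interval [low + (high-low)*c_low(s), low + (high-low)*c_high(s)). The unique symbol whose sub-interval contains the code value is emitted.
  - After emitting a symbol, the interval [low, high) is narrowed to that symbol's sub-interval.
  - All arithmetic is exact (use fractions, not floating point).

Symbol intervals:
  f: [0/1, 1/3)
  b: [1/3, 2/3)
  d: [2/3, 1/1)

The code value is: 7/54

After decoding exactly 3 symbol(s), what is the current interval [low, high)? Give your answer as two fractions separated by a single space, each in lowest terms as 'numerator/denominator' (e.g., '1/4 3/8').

Answer: 1/9 4/27

Derivation:
Step 1: interval [0/1, 1/1), width = 1/1 - 0/1 = 1/1
  'f': [0/1 + 1/1*0/1, 0/1 + 1/1*1/3) = [0/1, 1/3) <- contains code 7/54
  'b': [0/1 + 1/1*1/3, 0/1 + 1/1*2/3) = [1/3, 2/3)
  'd': [0/1 + 1/1*2/3, 0/1 + 1/1*1/1) = [2/3, 1/1)
  emit 'f', narrow to [0/1, 1/3)
Step 2: interval [0/1, 1/3), width = 1/3 - 0/1 = 1/3
  'f': [0/1 + 1/3*0/1, 0/1 + 1/3*1/3) = [0/1, 1/9)
  'b': [0/1 + 1/3*1/3, 0/1 + 1/3*2/3) = [1/9, 2/9) <- contains code 7/54
  'd': [0/1 + 1/3*2/3, 0/1 + 1/3*1/1) = [2/9, 1/3)
  emit 'b', narrow to [1/9, 2/9)
Step 3: interval [1/9, 2/9), width = 2/9 - 1/9 = 1/9
  'f': [1/9 + 1/9*0/1, 1/9 + 1/9*1/3) = [1/9, 4/27) <- contains code 7/54
  'b': [1/9 + 1/9*1/3, 1/9 + 1/9*2/3) = [4/27, 5/27)
  'd': [1/9 + 1/9*2/3, 1/9 + 1/9*1/1) = [5/27, 2/9)
  emit 'f', narrow to [1/9, 4/27)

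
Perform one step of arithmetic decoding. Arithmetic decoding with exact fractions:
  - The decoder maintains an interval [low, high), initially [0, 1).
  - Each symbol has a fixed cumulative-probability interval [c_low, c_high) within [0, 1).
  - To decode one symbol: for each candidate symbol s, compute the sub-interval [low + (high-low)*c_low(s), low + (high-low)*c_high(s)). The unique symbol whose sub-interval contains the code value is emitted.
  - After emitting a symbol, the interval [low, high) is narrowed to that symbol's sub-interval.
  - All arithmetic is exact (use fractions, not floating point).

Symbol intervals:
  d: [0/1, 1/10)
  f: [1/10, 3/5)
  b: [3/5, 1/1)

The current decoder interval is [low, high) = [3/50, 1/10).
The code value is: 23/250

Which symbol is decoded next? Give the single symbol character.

Interval width = high − low = 1/10 − 3/50 = 1/25
Scaled code = (code − low) / width = (23/250 − 3/50) / 1/25 = 4/5
  d: [0/1, 1/10) 
  f: [1/10, 3/5) 
  b: [3/5, 1/1) ← scaled code falls here ✓

Answer: b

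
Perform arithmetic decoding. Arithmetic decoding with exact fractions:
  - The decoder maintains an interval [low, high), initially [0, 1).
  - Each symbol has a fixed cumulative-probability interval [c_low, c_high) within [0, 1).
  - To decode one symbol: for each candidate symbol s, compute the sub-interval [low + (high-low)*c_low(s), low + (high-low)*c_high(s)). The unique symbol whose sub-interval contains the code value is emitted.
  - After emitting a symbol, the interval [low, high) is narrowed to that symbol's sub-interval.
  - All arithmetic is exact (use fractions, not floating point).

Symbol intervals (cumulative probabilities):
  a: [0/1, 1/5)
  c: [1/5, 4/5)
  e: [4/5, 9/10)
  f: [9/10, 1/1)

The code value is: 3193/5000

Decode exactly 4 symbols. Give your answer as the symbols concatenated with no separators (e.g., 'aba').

Step 1: interval [0/1, 1/1), width = 1/1 - 0/1 = 1/1
  'a': [0/1 + 1/1*0/1, 0/1 + 1/1*1/5) = [0/1, 1/5)
  'c': [0/1 + 1/1*1/5, 0/1 + 1/1*4/5) = [1/5, 4/5) <- contains code 3193/5000
  'e': [0/1 + 1/1*4/5, 0/1 + 1/1*9/10) = [4/5, 9/10)
  'f': [0/1 + 1/1*9/10, 0/1 + 1/1*1/1) = [9/10, 1/1)
  emit 'c', narrow to [1/5, 4/5)
Step 2: interval [1/5, 4/5), width = 4/5 - 1/5 = 3/5
  'a': [1/5 + 3/5*0/1, 1/5 + 3/5*1/5) = [1/5, 8/25)
  'c': [1/5 + 3/5*1/5, 1/5 + 3/5*4/5) = [8/25, 17/25) <- contains code 3193/5000
  'e': [1/5 + 3/5*4/5, 1/5 + 3/5*9/10) = [17/25, 37/50)
  'f': [1/5 + 3/5*9/10, 1/5 + 3/5*1/1) = [37/50, 4/5)
  emit 'c', narrow to [8/25, 17/25)
Step 3: interval [8/25, 17/25), width = 17/25 - 8/25 = 9/25
  'a': [8/25 + 9/25*0/1, 8/25 + 9/25*1/5) = [8/25, 49/125)
  'c': [8/25 + 9/25*1/5, 8/25 + 9/25*4/5) = [49/125, 76/125)
  'e': [8/25 + 9/25*4/5, 8/25 + 9/25*9/10) = [76/125, 161/250) <- contains code 3193/5000
  'f': [8/25 + 9/25*9/10, 8/25 + 9/25*1/1) = [161/250, 17/25)
  emit 'e', narrow to [76/125, 161/250)
Step 4: interval [76/125, 161/250), width = 161/250 - 76/125 = 9/250
  'a': [76/125 + 9/250*0/1, 76/125 + 9/250*1/5) = [76/125, 769/1250)
  'c': [76/125 + 9/250*1/5, 76/125 + 9/250*4/5) = [769/1250, 398/625)
  'e': [76/125 + 9/250*4/5, 76/125 + 9/250*9/10) = [398/625, 1601/2500) <- contains code 3193/5000
  'f': [76/125 + 9/250*9/10, 76/125 + 9/250*1/1) = [1601/2500, 161/250)
  emit 'e', narrow to [398/625, 1601/2500)

Answer: ccee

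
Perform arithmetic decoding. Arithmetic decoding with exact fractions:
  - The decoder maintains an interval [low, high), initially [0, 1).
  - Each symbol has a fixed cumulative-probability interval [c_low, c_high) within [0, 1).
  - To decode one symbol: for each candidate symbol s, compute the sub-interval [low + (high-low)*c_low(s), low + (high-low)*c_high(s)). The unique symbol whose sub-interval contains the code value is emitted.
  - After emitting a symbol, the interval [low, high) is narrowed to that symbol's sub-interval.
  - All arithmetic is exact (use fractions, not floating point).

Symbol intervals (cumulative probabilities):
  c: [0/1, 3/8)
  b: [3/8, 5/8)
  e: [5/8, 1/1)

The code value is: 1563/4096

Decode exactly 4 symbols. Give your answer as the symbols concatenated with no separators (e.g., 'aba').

Step 1: interval [0/1, 1/1), width = 1/1 - 0/1 = 1/1
  'c': [0/1 + 1/1*0/1, 0/1 + 1/1*3/8) = [0/1, 3/8)
  'b': [0/1 + 1/1*3/8, 0/1 + 1/1*5/8) = [3/8, 5/8) <- contains code 1563/4096
  'e': [0/1 + 1/1*5/8, 0/1 + 1/1*1/1) = [5/8, 1/1)
  emit 'b', narrow to [3/8, 5/8)
Step 2: interval [3/8, 5/8), width = 5/8 - 3/8 = 1/4
  'c': [3/8 + 1/4*0/1, 3/8 + 1/4*3/8) = [3/8, 15/32) <- contains code 1563/4096
  'b': [3/8 + 1/4*3/8, 3/8 + 1/4*5/8) = [15/32, 17/32)
  'e': [3/8 + 1/4*5/8, 3/8 + 1/4*1/1) = [17/32, 5/8)
  emit 'c', narrow to [3/8, 15/32)
Step 3: interval [3/8, 15/32), width = 15/32 - 3/8 = 3/32
  'c': [3/8 + 3/32*0/1, 3/8 + 3/32*3/8) = [3/8, 105/256) <- contains code 1563/4096
  'b': [3/8 + 3/32*3/8, 3/8 + 3/32*5/8) = [105/256, 111/256)
  'e': [3/8 + 3/32*5/8, 3/8 + 3/32*1/1) = [111/256, 15/32)
  emit 'c', narrow to [3/8, 105/256)
Step 4: interval [3/8, 105/256), width = 105/256 - 3/8 = 9/256
  'c': [3/8 + 9/256*0/1, 3/8 + 9/256*3/8) = [3/8, 795/2048) <- contains code 1563/4096
  'b': [3/8 + 9/256*3/8, 3/8 + 9/256*5/8) = [795/2048, 813/2048)
  'e': [3/8 + 9/256*5/8, 3/8 + 9/256*1/1) = [813/2048, 105/256)
  emit 'c', narrow to [3/8, 795/2048)

Answer: bccc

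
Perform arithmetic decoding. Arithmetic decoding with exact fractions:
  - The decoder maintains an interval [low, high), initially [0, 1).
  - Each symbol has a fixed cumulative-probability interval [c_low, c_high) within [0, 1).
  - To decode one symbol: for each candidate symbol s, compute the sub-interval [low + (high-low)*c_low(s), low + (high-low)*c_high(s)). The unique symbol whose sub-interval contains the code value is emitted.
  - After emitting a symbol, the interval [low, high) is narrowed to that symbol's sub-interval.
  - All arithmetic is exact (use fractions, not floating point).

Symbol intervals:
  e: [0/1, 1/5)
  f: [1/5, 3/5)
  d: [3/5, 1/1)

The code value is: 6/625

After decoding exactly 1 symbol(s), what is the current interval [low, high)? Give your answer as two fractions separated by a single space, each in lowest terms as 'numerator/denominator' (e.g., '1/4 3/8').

Step 1: interval [0/1, 1/1), width = 1/1 - 0/1 = 1/1
  'e': [0/1 + 1/1*0/1, 0/1 + 1/1*1/5) = [0/1, 1/5) <- contains code 6/625
  'f': [0/1 + 1/1*1/5, 0/1 + 1/1*3/5) = [1/5, 3/5)
  'd': [0/1 + 1/1*3/5, 0/1 + 1/1*1/1) = [3/5, 1/1)
  emit 'e', narrow to [0/1, 1/5)

Answer: 0/1 1/5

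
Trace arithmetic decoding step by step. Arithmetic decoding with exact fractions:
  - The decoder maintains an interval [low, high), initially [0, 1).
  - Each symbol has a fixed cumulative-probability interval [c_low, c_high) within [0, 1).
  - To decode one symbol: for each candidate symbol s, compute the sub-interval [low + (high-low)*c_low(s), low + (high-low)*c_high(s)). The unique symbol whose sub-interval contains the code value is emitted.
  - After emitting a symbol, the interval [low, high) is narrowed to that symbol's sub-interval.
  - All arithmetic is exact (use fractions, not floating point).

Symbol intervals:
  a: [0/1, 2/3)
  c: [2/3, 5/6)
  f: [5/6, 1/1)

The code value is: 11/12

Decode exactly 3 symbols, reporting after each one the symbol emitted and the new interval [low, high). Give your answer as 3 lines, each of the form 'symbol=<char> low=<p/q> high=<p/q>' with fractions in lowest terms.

Step 1: interval [0/1, 1/1), width = 1/1 - 0/1 = 1/1
  'a': [0/1 + 1/1*0/1, 0/1 + 1/1*2/3) = [0/1, 2/3)
  'c': [0/1 + 1/1*2/3, 0/1 + 1/1*5/6) = [2/3, 5/6)
  'f': [0/1 + 1/1*5/6, 0/1 + 1/1*1/1) = [5/6, 1/1) <- contains code 11/12
  emit 'f', narrow to [5/6, 1/1)
Step 2: interval [5/6, 1/1), width = 1/1 - 5/6 = 1/6
  'a': [5/6 + 1/6*0/1, 5/6 + 1/6*2/3) = [5/6, 17/18) <- contains code 11/12
  'c': [5/6 + 1/6*2/3, 5/6 + 1/6*5/6) = [17/18, 35/36)
  'f': [5/6 + 1/6*5/6, 5/6 + 1/6*1/1) = [35/36, 1/1)
  emit 'a', narrow to [5/6, 17/18)
Step 3: interval [5/6, 17/18), width = 17/18 - 5/6 = 1/9
  'a': [5/6 + 1/9*0/1, 5/6 + 1/9*2/3) = [5/6, 49/54)
  'c': [5/6 + 1/9*2/3, 5/6 + 1/9*5/6) = [49/54, 25/27) <- contains code 11/12
  'f': [5/6 + 1/9*5/6, 5/6 + 1/9*1/1) = [25/27, 17/18)
  emit 'c', narrow to [49/54, 25/27)

Answer: symbol=f low=5/6 high=1/1
symbol=a low=5/6 high=17/18
symbol=c low=49/54 high=25/27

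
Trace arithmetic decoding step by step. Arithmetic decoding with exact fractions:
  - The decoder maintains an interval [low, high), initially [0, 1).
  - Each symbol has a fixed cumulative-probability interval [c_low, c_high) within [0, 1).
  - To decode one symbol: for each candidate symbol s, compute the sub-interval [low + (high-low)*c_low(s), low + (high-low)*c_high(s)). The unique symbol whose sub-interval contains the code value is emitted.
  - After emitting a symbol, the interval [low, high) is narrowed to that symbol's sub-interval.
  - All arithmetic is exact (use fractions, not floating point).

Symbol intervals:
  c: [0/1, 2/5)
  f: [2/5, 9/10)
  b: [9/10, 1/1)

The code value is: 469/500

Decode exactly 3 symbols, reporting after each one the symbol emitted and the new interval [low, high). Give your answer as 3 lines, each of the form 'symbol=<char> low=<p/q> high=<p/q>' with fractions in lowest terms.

Step 1: interval [0/1, 1/1), width = 1/1 - 0/1 = 1/1
  'c': [0/1 + 1/1*0/1, 0/1 + 1/1*2/5) = [0/1, 2/5)
  'f': [0/1 + 1/1*2/5, 0/1 + 1/1*9/10) = [2/5, 9/10)
  'b': [0/1 + 1/1*9/10, 0/1 + 1/1*1/1) = [9/10, 1/1) <- contains code 469/500
  emit 'b', narrow to [9/10, 1/1)
Step 2: interval [9/10, 1/1), width = 1/1 - 9/10 = 1/10
  'c': [9/10 + 1/10*0/1, 9/10 + 1/10*2/5) = [9/10, 47/50) <- contains code 469/500
  'f': [9/10 + 1/10*2/5, 9/10 + 1/10*9/10) = [47/50, 99/100)
  'b': [9/10 + 1/10*9/10, 9/10 + 1/10*1/1) = [99/100, 1/1)
  emit 'c', narrow to [9/10, 47/50)
Step 3: interval [9/10, 47/50), width = 47/50 - 9/10 = 1/25
  'c': [9/10 + 1/25*0/1, 9/10 + 1/25*2/5) = [9/10, 229/250)
  'f': [9/10 + 1/25*2/5, 9/10 + 1/25*9/10) = [229/250, 117/125)
  'b': [9/10 + 1/25*9/10, 9/10 + 1/25*1/1) = [117/125, 47/50) <- contains code 469/500
  emit 'b', narrow to [117/125, 47/50)

Answer: symbol=b low=9/10 high=1/1
symbol=c low=9/10 high=47/50
symbol=b low=117/125 high=47/50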